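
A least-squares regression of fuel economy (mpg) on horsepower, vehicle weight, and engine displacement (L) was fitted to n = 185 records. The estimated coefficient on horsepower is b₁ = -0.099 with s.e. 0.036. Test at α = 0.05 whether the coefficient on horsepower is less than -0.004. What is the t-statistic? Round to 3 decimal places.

t = -2.639

H₀: β₁ = -0.004 vs H₁: β₁ < -0.004.
t = (b₁ − β₁⁰)/SE = (-0.099 − (-0.004)) / 0.036 = -2.639.
df = n − k − 1 = 185 − 3 − 1 = 181.
One-sided p ≈ 0.0045, which is < 0.05, so reject H₀.
There is evidence that the true slope on horsepower is below -0.004 mpg per unit, holding the other predictors fixed.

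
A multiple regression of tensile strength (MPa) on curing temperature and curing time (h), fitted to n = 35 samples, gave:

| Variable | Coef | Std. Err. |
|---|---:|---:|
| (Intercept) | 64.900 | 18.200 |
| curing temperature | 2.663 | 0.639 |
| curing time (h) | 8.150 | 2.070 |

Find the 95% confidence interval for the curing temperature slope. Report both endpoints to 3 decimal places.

(1.361, 3.965)

Read off: b = 2.663, SE = 0.639 for curing temperature.
df = n − k − 1 = 35 − 2 − 1 = 32.
t* = t_{0.025, 32} = 2.036933.
Margin = t* × SE = 2.036933 × 0.639 = 1.30160.
CI: 2.663 ± 1.30160 → (1.361, 3.965).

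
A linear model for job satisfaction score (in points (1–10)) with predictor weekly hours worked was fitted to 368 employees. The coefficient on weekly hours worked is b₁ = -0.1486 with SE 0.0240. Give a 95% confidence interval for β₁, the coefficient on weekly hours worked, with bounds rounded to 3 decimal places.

df = n − 2 = 368 − 2 = 366.
t* = t_{0.025, 366} = 1.966467.
Margin = t* × SE = 1.966467 × 0.0240 = 0.04720.
CI: -0.1486 ± 0.04720 → (-0.196, -0.101).
With 95% confidence, each one-unit increase in weekly hours worked is associated with a change of between -0.196 and -0.101 points (1–10) in job satisfaction score.

(-0.196, -0.101)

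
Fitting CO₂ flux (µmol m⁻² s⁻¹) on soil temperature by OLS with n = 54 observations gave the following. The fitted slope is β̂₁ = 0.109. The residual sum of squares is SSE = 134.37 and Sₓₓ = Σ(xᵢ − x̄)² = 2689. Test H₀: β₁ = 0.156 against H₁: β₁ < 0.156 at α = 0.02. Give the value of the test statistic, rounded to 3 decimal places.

MSE = SSE/(n − 2) = 134.37/52 = 2.58404.
SE(β̂₁) = √(MSE/Sₓₓ) = √(2.58404/2689) = 0.0309995.
t = (0.109 − 0.156) / 0.0309995 = -1.516.
df = n − 2 = 52.
One-sided p ≈ 0.0678, which is ≥ 0.02, so fail to reject H₀.
The data do not give significant evidence that the true slope on soil temperature is below 0.156 µmol m⁻² s⁻¹ per unit.

t = -1.516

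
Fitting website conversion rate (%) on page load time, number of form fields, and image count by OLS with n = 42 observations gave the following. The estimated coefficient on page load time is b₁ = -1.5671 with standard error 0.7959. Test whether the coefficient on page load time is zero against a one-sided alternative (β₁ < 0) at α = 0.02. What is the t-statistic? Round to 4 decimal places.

t = -1.9690

H₀: β₁ = 0 vs H₁: β₁ < 0.
t = (b₁ − β₁⁰)/SE = -1.5671 / 0.7959 = -1.9690.
df = n − k − 1 = 42 − 3 − 1 = 38.
One-sided p ≈ 0.0281, which is ≥ 0.02, so fail to reject H₀.
The data do not give significant evidence that the true slope on page load time is negative, holding the other predictors fixed.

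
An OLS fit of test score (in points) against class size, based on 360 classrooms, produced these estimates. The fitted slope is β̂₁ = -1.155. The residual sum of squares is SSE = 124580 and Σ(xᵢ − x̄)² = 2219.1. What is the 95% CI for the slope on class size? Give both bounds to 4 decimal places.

(-1.9338, -0.3762)

MSE = SSE/(n − 2) = 124580/358 = 347.989.
SE(β̂₁) = √(MSE/Sₓₓ) = √(347.989/2219.1) = 0.395999.
df = n − 2 = 358.
t* = t_{0.025, 358} = 1.966613.
Margin = t* × SE = 1.966613 × 0.395999 = 0.778777.
CI: -1.155 ± 0.778777 → (-1.9338, -0.3762).
With 95% confidence, each one-unit increase in class size is associated with a change of between -1.9338 and -0.3762 points in test score.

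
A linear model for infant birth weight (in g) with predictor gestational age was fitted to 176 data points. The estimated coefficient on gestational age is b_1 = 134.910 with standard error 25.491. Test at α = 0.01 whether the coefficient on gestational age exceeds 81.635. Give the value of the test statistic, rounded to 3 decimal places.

t = 2.090

H₀: β₁ = 81.635 vs H₁: β₁ > 81.635.
t = (b_1 − β₁⁰)/SE = (134.910 − 81.635) / 25.491 = 2.090.
df = n − 2 = 176 − 2 = 174.
One-sided p ≈ 0.0190, which is ≥ 0.01, so fail to reject H₀.
The data do not give significant evidence that the true slope on gestational age exceeds 81.635 g per unit.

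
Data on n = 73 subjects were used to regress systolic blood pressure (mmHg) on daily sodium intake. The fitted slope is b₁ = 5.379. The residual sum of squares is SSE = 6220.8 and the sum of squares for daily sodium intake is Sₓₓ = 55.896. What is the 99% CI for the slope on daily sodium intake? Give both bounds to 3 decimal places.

MSE = SSE/(n − 2) = 6220.8/71 = 87.6169.
SE(b₁) = √(MSE/Sₓₓ) = √(87.6169/55.896) = 1.252.
df = n − 2 = 71.
t* = t_{0.005, 71} = 2.646863.
Margin = t* × SE = 2.646863 × 1.252 = 3.31387.
CI: 5.379 ± 3.31387 → (2.065, 8.693).
With 99% confidence, each one-unit increase in daily sodium intake is associated with a change of between 2.065 and 8.693 mmHg in systolic blood pressure.

(2.065, 8.693)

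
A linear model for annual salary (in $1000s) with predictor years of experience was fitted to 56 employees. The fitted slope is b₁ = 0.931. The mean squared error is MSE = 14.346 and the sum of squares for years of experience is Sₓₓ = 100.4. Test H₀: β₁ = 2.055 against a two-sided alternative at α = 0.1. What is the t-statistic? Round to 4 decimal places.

t = -2.9735

SE(b₁) = √(MSE/Sₓₓ) = √(14.346/100.4) = 0.378006.
t = (0.931 − 2.055) / 0.378006 = -2.9735.
df = n − 2 = 54.
Two-sided p ≈ 0.0044, which is < 0.1, so reject H₀.
There is evidence that the true slope on years of experience differs from 2.055 $1000s per unit.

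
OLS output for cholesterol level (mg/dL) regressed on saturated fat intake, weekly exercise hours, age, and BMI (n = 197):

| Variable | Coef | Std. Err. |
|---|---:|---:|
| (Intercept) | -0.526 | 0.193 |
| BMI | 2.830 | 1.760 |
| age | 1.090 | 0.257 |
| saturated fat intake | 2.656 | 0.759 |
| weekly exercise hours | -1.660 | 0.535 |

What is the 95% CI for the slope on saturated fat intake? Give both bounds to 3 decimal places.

Read off: b = 2.656, SE = 0.759 for saturated fat intake.
df = n − k − 1 = 197 − 4 − 1 = 192.
t* = t_{0.025, 192} = 1.972396.
Margin = t* × SE = 1.972396 × 0.759 = 1.49705.
CI: 2.656 ± 1.49705 → (1.159, 4.153).

(1.159, 4.153)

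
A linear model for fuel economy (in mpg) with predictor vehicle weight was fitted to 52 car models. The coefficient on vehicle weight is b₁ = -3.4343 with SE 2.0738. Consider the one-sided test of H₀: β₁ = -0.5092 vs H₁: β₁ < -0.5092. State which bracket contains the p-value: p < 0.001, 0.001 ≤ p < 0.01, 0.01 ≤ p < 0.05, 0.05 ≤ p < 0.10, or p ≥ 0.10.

t = (-3.4343 − (-0.5092)) / 2.0738 = -1.411.
df = n − 2 = 52 − 2 = 50.
One-sided p = P(T_{50} < t) ≈ 0.0823.
So 0.05 ≤ p < 0.10.

0.05 ≤ p < 0.10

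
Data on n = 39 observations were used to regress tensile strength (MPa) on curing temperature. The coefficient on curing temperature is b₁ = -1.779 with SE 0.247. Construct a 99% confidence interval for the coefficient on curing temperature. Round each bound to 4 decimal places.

(-2.4497, -1.1083)

df = n − 2 = 39 − 2 = 37.
t* = t_{0.005, 37} = 2.715409.
Margin = t* × SE = 2.715409 × 0.247 = 0.670706.
CI: -1.779 ± 0.670706 → (-2.4497, -1.1083).
With 99% confidence, each one-unit increase in curing temperature is associated with a change of between -2.4497 and -1.1083 MPa in tensile strength.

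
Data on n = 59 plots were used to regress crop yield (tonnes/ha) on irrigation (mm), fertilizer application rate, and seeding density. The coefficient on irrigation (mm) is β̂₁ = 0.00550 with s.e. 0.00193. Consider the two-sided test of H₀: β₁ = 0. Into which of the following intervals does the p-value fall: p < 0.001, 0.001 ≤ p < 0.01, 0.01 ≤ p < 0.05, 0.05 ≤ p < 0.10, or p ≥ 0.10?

t = 0.00550 / 0.00193 = 2.850.
df = n − k − 1 = 59 − 3 − 1 = 55.
Two-sided p = 2·P(T_{55} > |t|) ≈ 0.0061.
So 0.001 ≤ p < 0.01.

0.001 ≤ p < 0.01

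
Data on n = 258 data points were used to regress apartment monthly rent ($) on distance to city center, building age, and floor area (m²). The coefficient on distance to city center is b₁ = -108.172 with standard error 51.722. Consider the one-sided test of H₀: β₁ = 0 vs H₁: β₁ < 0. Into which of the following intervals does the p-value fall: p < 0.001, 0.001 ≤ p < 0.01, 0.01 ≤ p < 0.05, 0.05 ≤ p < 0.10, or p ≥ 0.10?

0.01 ≤ p < 0.05

t = -108.172 / 51.722 = -2.091.
df = n − k − 1 = 258 − 3 − 1 = 254.
One-sided p = P(T_{254} < t) ≈ 0.0187.
So 0.01 ≤ p < 0.05.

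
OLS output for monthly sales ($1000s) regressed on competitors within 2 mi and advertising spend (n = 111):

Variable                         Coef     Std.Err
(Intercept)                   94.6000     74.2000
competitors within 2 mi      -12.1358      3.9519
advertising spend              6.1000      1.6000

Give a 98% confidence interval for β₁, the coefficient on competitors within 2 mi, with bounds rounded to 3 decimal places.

Read off: b = -12.1358, SE = 3.9519 for competitors within 2 mi.
df = n − k − 1 = 111 − 2 − 1 = 108.
t* = t_{0.01, 108} = 2.361372.
Margin = t* × SE = 2.361372 × 3.9519 = 9.33191.
CI: -12.1358 ± 9.33191 → (-21.468, -2.804).

(-21.468, -2.804)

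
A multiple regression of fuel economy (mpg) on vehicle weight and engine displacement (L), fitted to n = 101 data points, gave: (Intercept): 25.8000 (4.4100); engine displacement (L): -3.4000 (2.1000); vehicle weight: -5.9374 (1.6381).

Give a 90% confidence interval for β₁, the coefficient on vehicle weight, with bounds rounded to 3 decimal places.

(-8.658, -3.217)

Read off: b = -5.9374, SE = 1.6381 for vehicle weight.
df = n − k − 1 = 101 − 2 − 1 = 98.
t* = t_{0.05, 98} = 1.660551.
Margin = t* × SE = 1.660551 × 1.6381 = 2.72015.
CI: -5.9374 ± 2.72015 → (-8.658, -3.217).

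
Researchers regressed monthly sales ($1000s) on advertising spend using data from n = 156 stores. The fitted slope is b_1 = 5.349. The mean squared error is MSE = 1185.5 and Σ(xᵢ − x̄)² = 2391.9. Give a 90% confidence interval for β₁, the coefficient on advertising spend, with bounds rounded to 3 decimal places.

(4.184, 6.514)

SE(b_1) = √(MSE/Sₓₓ) = √(1185.5/2391.9) = 0.704011.
df = n − 2 = 154.
t* = t_{0.05, 154} = 1.654808.
Margin = t* × SE = 1.654808 × 0.704011 = 1.16500.
CI: 5.349 ± 1.16500 → (4.184, 6.514).
With 90% confidence, each one-unit increase in advertising spend is associated with a change of between 4.184 and 6.514 $1000s in monthly sales.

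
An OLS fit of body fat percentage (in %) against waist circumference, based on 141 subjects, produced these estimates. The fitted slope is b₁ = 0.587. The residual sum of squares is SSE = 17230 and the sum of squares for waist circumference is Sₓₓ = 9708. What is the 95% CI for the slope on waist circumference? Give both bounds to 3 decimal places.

(0.364, 0.810)

MSE = SSE/(n − 2) = 17230/139 = 123.957.
SE(b₁) = √(MSE/Sₓₓ) = √(123.957/9708) = 0.112998.
df = n − 2 = 139.
t* = t_{0.025, 139} = 1.977178.
Margin = t* × SE = 1.977178 × 0.112998 = 0.22342.
CI: 0.587 ± 0.22342 → (0.364, 0.810).
With 95% confidence, each one-unit increase in waist circumference is associated with a change of between 0.364 and 0.810 % in body fat percentage.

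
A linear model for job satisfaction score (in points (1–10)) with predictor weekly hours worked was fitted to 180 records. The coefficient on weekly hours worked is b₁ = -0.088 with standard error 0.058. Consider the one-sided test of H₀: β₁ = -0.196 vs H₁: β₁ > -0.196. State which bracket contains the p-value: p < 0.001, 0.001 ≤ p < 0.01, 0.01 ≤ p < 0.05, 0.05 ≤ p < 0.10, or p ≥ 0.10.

t = (-0.088 − (-0.196)) / 0.058 = 1.862.
df = n − 2 = 180 − 2 = 178.
One-sided p = P(T_{178} > t) ≈ 0.0321.
So 0.01 ≤ p < 0.05.

0.01 ≤ p < 0.05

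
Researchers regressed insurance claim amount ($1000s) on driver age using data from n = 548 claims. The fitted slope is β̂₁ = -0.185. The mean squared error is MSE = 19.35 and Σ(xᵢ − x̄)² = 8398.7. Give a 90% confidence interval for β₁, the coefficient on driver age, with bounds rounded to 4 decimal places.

SE(β̂₁) = √(MSE/Sₓₓ) = √(19.35/8398.7) = 0.0479992.
df = n − 2 = 546.
t* = t_{0.05, 546} = 1.647649.
Margin = t* × SE = 1.647649 × 0.0479992 = 0.079086.
CI: -0.185 ± 0.079086 → (-0.2641, -0.1059).
With 90% confidence, each one-unit increase in driver age is associated with a change of between -0.2641 and -0.1059 $1000s in insurance claim amount.

(-0.2641, -0.1059)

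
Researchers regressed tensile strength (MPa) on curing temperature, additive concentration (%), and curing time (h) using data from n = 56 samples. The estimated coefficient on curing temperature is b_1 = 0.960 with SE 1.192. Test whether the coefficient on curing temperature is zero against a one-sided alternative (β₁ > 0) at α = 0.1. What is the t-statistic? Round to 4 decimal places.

t = 0.8054

H₀: β₁ = 0 vs H₁: β₁ > 0.
t = (b_1 − β₁⁰)/SE = 0.960 / 1.192 = 0.8054.
df = n − k − 1 = 56 − 3 − 1 = 52.
One-sided p ≈ 0.2121, which is ≥ 0.1, so fail to reject H₀.
The data do not give significant evidence that the true slope on curing temperature is positive, holding the other predictors fixed.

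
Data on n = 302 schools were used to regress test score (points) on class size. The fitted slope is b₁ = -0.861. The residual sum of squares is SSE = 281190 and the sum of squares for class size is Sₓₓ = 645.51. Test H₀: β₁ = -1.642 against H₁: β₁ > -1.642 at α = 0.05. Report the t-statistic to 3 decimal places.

t = 0.648

MSE = SSE/(n − 2) = 281190/300 = 937.3.
SE(b₁) = √(MSE/Sₓₓ) = √(937.3/645.51) = 1.205.
t = (-0.861 − (-1.642)) / 1.205 = 0.648.
df = n − 2 = 300.
One-sided p ≈ 0.2587, which is ≥ 0.05, so fail to reject H₀.
The data do not give significant evidence that the true slope on class size exceeds -1.642 points per unit.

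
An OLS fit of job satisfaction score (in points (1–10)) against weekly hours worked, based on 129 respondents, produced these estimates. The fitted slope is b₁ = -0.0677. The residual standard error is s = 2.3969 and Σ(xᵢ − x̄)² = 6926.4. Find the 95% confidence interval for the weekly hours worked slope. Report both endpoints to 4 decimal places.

(-0.1247, -0.0107)

SE(b₁) = s/√Sₓₓ = 2.3969/√6926.4 = 0.0288002.
df = n − 2 = 127.
t* = t_{0.025, 127} = 1.97882.
Margin = t* × SE = 1.97882 × 0.0288002 = 0.056990.
CI: -0.0677 ± 0.056990 → (-0.1247, -0.0107).
With 95% confidence, each one-unit increase in weekly hours worked is associated with a change of between -0.1247 and -0.0107 points (1–10) in job satisfaction score.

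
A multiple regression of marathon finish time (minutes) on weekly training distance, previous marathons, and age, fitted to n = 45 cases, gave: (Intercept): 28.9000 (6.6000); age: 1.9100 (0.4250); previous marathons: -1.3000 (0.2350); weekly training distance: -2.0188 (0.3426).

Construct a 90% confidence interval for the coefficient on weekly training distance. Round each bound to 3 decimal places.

Read off: b = -2.0188, SE = 0.3426 for weekly training distance.
df = n − k − 1 = 45 − 3 − 1 = 41.
t* = t_{0.05, 41} = 1.682878.
Margin = t* × SE = 1.682878 × 0.3426 = 0.57655.
CI: -2.0188 ± 0.57655 → (-2.595, -1.442).

(-2.595, -1.442)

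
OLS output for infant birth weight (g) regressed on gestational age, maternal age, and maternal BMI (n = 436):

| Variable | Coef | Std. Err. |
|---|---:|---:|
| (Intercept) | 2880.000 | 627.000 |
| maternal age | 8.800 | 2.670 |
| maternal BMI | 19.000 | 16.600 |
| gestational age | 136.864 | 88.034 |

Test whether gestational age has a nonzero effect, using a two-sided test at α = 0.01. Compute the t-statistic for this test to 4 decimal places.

Read off: b = 136.864, SE = 88.034 for gestational age.
H₀: β₁ = 0 vs H₁: β₁ ≠ 0.
t = 136.864 / 88.034 = 1.5547.
df = n − k − 1 = 436 − 3 − 1 = 432.
Two-sided p ≈ 0.1208, which is ≥ 0.01, so fail to reject H₀.
The data do not give significant evidence of an association between gestational age and infant birth weight, after adjusting for the other predictors.

t = 1.5547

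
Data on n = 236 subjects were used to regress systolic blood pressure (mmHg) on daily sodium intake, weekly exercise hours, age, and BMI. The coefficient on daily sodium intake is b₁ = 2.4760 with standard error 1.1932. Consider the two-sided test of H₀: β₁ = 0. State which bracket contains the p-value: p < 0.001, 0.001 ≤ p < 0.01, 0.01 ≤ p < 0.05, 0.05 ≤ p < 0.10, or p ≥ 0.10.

0.01 ≤ p < 0.05

t = 2.4760 / 1.1932 = 2.075.
df = n − k − 1 = 236 − 4 − 1 = 231.
Two-sided p = 2·P(T_{231} > |t|) ≈ 0.0391.
So 0.01 ≤ p < 0.05.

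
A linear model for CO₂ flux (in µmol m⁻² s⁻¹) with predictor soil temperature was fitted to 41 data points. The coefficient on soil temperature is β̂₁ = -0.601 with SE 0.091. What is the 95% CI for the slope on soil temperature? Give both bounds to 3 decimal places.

(-0.785, -0.417)

df = n − 2 = 41 − 2 = 39.
t* = t_{0.025, 39} = 2.022691.
Margin = t* × SE = 2.022691 × 0.091 = 0.18406.
CI: -0.601 ± 0.18406 → (-0.785, -0.417).
With 95% confidence, each one-unit increase in soil temperature is associated with a change of between -0.785 and -0.417 µmol m⁻² s⁻¹ in CO₂ flux.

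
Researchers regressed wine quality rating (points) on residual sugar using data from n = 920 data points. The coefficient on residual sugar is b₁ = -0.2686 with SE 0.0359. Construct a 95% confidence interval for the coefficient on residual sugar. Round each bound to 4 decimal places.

(-0.3391, -0.1981)

df = n − 2 = 920 − 2 = 918.
t* = t_{0.025, 918} = 1.962552.
Margin = t* × SE = 1.962552 × 0.0359 = 0.070456.
CI: -0.2686 ± 0.070456 → (-0.3391, -0.1981).
With 95% confidence, each one-unit increase in residual sugar is associated with a change of between -0.3391 and -0.1981 points in wine quality rating.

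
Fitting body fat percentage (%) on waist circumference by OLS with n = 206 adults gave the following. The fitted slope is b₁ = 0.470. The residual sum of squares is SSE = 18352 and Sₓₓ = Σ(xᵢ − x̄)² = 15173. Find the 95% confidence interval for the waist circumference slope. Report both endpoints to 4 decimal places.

MSE = SSE/(n − 2) = 18352/204 = 89.9608.
SE(b₁) = √(MSE/Sₓₓ) = √(89.9608/15173) = 0.077.
df = n − 2 = 204.
t* = t_{0.025, 204} = 1.971661.
Margin = t* × SE = 1.971661 × 0.077 = 0.151818.
CI: 0.470 ± 0.151818 → (0.3182, 0.6218).
With 95% confidence, each one-unit increase in waist circumference is associated with a change of between 0.3182 and 0.6218 % in body fat percentage.

(0.3182, 0.6218)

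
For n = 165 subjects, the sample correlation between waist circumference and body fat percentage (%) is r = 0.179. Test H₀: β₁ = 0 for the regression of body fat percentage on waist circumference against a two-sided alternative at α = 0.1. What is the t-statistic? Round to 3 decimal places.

t = r·√(n − 2)/√(1 − r²) = 0.179·√163/√0.967959 = 2.323.
df = n − 2 = 163.
Two-sided p ≈ 0.0214, which is < 0.1, so reject H₀.
There is evidence of a linear association between waist circumference and body fat percentage.

t = 2.323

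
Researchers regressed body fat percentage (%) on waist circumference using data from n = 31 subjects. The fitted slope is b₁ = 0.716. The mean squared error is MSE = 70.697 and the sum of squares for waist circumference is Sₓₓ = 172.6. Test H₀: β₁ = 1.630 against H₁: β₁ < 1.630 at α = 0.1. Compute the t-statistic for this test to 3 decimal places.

t = -1.428

SE(b₁) = √(MSE/Sₓₓ) = √(70.697/172.6) = 0.64.
t = (0.716 − 1.630) / 0.64 = -1.428.
df = n − 2 = 29.
One-sided p ≈ 0.0820, which is < 0.1, so reject H₀.
There is evidence that the true slope on waist circumference is below 1.630 % per unit.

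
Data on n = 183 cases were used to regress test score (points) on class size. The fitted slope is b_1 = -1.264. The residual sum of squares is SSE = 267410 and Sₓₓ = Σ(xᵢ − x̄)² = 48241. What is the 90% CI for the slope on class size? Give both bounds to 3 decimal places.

MSE = SSE/(n − 2) = 267410/181 = 1477.4.
SE(b_1) = √(MSE/Sₓₓ) = √(1477.4/48241) = 0.175001.
df = n − 2 = 181.
t* = t_{0.05, 181} = 1.653316.
Margin = t* × SE = 1.653316 × 0.175001 = 0.28933.
CI: -1.264 ± 0.28933 → (-1.553, -0.975).
With 90% confidence, each one-unit increase in class size is associated with a change of between -1.553 and -0.975 points in test score.

(-1.553, -0.975)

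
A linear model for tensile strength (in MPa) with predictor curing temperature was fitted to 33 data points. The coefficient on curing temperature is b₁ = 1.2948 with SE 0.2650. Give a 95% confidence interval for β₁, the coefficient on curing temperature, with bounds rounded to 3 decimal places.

(0.754, 1.835)

df = n − 2 = 33 − 2 = 31.
t* = t_{0.025, 31} = 2.039513.
Margin = t* × SE = 2.039513 × 0.2650 = 0.54047.
CI: 1.2948 ± 0.54047 → (0.754, 1.835).
With 95% confidence, each one-unit increase in curing temperature is associated with a change of between 0.754 and 1.835 MPa in tensile strength.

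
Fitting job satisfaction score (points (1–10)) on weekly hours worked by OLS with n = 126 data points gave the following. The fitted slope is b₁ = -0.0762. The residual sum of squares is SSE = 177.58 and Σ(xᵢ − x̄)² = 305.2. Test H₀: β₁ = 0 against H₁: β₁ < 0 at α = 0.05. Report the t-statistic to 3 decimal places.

MSE = SSE/(n − 2) = 177.58/124 = 1.4321.
SE(b₁) = √(MSE/Sₓₓ) = √(1.4321/305.2) = 0.0685005.
t = -0.0762 / 0.0685005 = -1.112.
df = n − 2 = 124.
One-sided p ≈ 0.1341, which is ≥ 0.05, so fail to reject H₀.
The data do not give significant evidence that the true slope on weekly hours worked is negative.

t = -1.112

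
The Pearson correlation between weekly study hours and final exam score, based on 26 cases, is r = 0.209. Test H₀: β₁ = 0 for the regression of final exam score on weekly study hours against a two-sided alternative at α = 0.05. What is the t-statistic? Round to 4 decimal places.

t = 1.0470

t = r·√(n − 2)/√(1 − r²) = 0.209·√24/√0.956319 = 1.0470.
df = n − 2 = 24.
Two-sided p ≈ 0.3055, which is ≥ 0.05, so fail to reject H₀.
The data do not give significant evidence of a linear association between weekly study hours and final exam score.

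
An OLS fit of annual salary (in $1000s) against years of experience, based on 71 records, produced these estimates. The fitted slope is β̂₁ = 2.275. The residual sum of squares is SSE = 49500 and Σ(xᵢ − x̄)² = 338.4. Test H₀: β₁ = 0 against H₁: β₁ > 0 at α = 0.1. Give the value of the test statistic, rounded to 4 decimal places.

MSE = SSE/(n − 2) = 49500/69 = 717.391.
SE(β̂₁) = √(MSE/Sₓₓ) = √(717.391/338.4) = 1.45601.
t = 2.275 / 1.45601 = 1.5625.
df = n − 2 = 69.
One-sided p ≈ 0.0614, which is < 0.1, so reject H₀.
There is evidence that the true slope on years of experience is positive.

t = 1.5625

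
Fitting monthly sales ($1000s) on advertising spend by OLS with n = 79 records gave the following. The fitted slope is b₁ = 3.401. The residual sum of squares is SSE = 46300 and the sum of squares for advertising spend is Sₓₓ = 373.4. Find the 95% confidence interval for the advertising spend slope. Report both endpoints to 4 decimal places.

MSE = SSE/(n − 2) = 46300/77 = 601.299.
SE(b₁) = √(MSE/Sₓₓ) = √(601.299/373.4) = 1.26899.
df = n − 2 = 77.
t* = t_{0.025, 77} = 1.991254.
Margin = t* × SE = 1.991254 × 1.26899 = 2.526881.
CI: 3.401 ± 2.526881 → (0.8741, 5.9279).
With 95% confidence, each one-unit increase in advertising spend is associated with a change of between 0.8741 and 5.9279 $1000s in monthly sales.

(0.8741, 5.9279)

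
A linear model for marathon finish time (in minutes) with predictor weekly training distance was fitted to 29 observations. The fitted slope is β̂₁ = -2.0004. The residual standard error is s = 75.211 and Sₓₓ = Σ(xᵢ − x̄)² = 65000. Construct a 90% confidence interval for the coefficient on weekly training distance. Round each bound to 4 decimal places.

SE(β̂₁) = s/√Sₓₓ = 75.211/√65000 = 0.295002.
df = n − 2 = 27.
t* = t_{0.05, 27} = 1.703288.
Margin = t* × SE = 1.703288 × 0.295002 = 0.502473.
CI: -2.0004 ± 0.502473 → (-2.5029, -1.4979).
With 90% confidence, each one-unit increase in weekly training distance is associated with a change of between -2.5029 and -1.4979 minutes in marathon finish time.

(-2.5029, -1.4979)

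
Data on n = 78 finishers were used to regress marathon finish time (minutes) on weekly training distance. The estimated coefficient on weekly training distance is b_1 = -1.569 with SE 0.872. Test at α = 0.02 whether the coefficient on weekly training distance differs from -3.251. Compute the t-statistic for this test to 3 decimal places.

t = 1.929

H₀: β₁ = -3.251 vs H₁: β₁ ≠ -3.251.
t = (b_1 − β₁⁰)/SE = (-1.569 − (-3.251)) / 0.872 = 1.929.
df = n − 2 = 78 − 2 = 76.
Two-sided p ≈ 0.0575, which is ≥ 0.02, so fail to reject H₀.
The data are consistent with a true slope of -3.251 minutes per unit of weekly training distance.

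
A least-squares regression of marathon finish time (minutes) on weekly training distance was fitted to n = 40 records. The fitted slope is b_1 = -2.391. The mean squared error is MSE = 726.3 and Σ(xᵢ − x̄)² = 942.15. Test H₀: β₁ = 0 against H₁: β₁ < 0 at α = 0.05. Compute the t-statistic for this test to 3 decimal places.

t = -2.723

SE(b_1) = √(MSE/Sₓₓ) = √(726.3/942.15) = 0.878007.
t = -2.391 / 0.878007 = -2.723.
df = n − 2 = 38.
One-sided p ≈ 0.0049, which is < 0.05, so reject H₀.
There is evidence that the true slope on weekly training distance is negative.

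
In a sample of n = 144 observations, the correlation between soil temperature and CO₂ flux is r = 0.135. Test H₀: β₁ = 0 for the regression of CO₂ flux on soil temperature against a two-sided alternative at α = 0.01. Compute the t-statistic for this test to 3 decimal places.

t = 1.624

t = r·√(n − 2)/√(1 − r²) = 0.135·√142/√0.981775 = 1.624.
df = n − 2 = 142.
Two-sided p ≈ 0.1067, which is ≥ 0.01, so fail to reject H₀.
The data do not give significant evidence of a linear association between soil temperature and CO₂ flux.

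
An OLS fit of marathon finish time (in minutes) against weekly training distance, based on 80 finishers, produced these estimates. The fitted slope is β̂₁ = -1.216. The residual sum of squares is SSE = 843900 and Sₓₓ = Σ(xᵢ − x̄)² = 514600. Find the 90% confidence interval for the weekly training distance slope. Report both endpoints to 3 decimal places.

MSE = SSE/(n − 2) = 843900/78 = 10819.2.
SE(β̂₁) = √(MSE/Sₓₓ) = √(10819.2/514600) = 0.144998.
df = n − 2 = 78.
t* = t_{0.05, 78} = 1.664625.
Margin = t* × SE = 1.664625 × 0.144998 = 0.24137.
CI: -1.216 ± 0.24137 → (-1.457, -0.975).
With 90% confidence, each one-unit increase in weekly training distance is associated with a change of between -1.457 and -0.975 minutes in marathon finish time.

(-1.457, -0.975)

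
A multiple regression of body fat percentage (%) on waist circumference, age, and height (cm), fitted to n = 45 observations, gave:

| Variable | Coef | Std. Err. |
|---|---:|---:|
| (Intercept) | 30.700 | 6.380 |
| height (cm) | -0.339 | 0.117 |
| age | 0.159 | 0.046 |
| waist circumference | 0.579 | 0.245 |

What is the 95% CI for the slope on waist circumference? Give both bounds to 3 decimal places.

(0.084, 1.074)

Read off: b = 0.579, SE = 0.245 for waist circumference.
df = n − k − 1 = 45 − 3 − 1 = 41.
t* = t_{0.025, 41} = 2.019541.
Margin = t* × SE = 2.019541 × 0.245 = 0.49479.
CI: 0.579 ± 0.49479 → (0.084, 1.074).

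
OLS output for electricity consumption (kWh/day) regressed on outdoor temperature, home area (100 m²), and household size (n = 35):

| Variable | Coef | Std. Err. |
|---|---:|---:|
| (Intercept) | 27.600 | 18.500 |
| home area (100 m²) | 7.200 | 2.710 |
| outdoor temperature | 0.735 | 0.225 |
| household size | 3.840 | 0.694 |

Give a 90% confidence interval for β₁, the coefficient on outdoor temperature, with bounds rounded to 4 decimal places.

Read off: b = 0.735, SE = 0.225 for outdoor temperature.
df = n − k − 1 = 35 − 3 − 1 = 31.
t* = t_{0.05, 31} = 1.695519.
Margin = t* × SE = 1.695519 × 0.225 = 0.381492.
CI: 0.735 ± 0.381492 → (0.3535, 1.1165).

(0.3535, 1.1165)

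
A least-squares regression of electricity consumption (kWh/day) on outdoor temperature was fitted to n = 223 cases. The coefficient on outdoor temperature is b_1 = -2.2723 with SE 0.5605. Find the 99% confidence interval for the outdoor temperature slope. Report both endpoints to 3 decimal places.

(-3.729, -0.816)

df = n − 2 = 223 − 2 = 221.
t* = t_{0.005, 221} = 2.598258.
Margin = t* × SE = 2.598258 × 0.5605 = 1.45632.
CI: -2.2723 ± 1.45632 → (-3.729, -0.816).
With 99% confidence, each one-unit increase in outdoor temperature is associated with a change of between -3.729 and -0.816 kWh/day in electricity consumption.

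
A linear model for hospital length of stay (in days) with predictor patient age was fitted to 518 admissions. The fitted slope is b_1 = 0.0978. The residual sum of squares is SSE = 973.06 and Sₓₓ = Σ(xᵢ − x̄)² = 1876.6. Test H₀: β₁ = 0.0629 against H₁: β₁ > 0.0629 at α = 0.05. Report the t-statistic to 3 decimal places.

t = 1.101

MSE = SSE/(n − 2) = 973.06/516 = 1.88578.
SE(b_1) = √(MSE/Sₓₓ) = √(1.88578/1876.6) = 0.0317.
t = (0.0978 − 0.0629) / 0.0317 = 1.101.
df = n − 2 = 516.
One-sided p ≈ 0.1357, which is ≥ 0.05, so fail to reject H₀.
The data do not give significant evidence that the true slope on patient age exceeds 0.0629 days per unit.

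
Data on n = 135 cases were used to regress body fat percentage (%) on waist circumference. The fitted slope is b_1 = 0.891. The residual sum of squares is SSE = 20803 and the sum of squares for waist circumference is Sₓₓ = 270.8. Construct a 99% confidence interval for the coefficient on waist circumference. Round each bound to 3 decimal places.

MSE = SSE/(n − 2) = 20803/133 = 156.414.
SE(b_1) = √(MSE/Sₓₓ) = √(156.414/270.8) = 0.759999.
df = n − 2 = 133.
t* = t_{0.005, 133} = 2.6133.
Margin = t* × SE = 2.6133 × 0.759999 = 1.98610.
CI: 0.891 ± 1.98610 → (-1.095, 2.877).
With 99% confidence, each one-unit increase in waist circumference is associated with a change of between -1.095 and 2.877 % in body fat percentage.

(-1.095, 2.877)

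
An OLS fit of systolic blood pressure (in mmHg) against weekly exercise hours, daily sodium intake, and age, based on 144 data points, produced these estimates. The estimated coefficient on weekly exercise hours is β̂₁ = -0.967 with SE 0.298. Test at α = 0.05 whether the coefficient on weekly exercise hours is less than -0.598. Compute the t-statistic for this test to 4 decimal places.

t = -1.2383

H₀: β₁ = -0.598 vs H₁: β₁ < -0.598.
t = (β̂₁ − β₁⁰)/SE = (-0.967 − (-0.598)) / 0.298 = -1.2383.
df = n − k − 1 = 144 − 3 − 1 = 140.
One-sided p ≈ 0.1088, which is ≥ 0.05, so fail to reject H₀.
The data do not give significant evidence that the true slope on weekly exercise hours is below -0.598 mmHg per unit, holding the other predictors fixed.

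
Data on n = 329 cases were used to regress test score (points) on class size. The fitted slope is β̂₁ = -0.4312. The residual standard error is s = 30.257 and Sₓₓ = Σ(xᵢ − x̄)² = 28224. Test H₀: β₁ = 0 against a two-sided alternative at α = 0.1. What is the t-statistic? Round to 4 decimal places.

t = -2.3942

SE(β̂₁) = s/√Sₓₓ = 30.257/√28224 = 0.180101.
t = -0.4312 / 0.180101 = -2.3942.
df = n − 2 = 327.
Two-sided p ≈ 0.0172, which is < 0.1, so reject H₀.
There is evidence that class size is associated with test score.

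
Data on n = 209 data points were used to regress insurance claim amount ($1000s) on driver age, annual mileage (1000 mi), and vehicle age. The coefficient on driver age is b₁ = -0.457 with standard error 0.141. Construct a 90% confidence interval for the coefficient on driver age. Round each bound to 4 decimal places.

(-0.6900, -0.2240)

df = n − k − 1 = 209 − 3 − 1 = 205.
t* = t_{0.05, 205} = 1.652321.
Margin = t* × SE = 1.652321 × 0.141 = 0.232977.
CI: -0.457 ± 0.232977 → (-0.6900, -0.2240).
With 90% confidence, each one-unit increase in driver age is associated with a change of between -0.6900 and -0.2240 $1000s in insurance claim amount, holding the other predictors fixed.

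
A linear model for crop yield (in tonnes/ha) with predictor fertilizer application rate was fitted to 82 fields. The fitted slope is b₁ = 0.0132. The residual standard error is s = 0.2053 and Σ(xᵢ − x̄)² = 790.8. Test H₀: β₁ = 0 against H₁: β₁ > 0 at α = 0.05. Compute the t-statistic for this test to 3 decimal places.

SE(b₁) = s/√Sₓₓ = 0.2053/√790.8 = 0.00730055.
t = 0.0132 / 0.00730055 = 1.808.
df = n − 2 = 80.
One-sided p ≈ 0.0372, which is < 0.05, so reject H₀.
There is evidence that the true slope on fertilizer application rate is positive.

t = 1.808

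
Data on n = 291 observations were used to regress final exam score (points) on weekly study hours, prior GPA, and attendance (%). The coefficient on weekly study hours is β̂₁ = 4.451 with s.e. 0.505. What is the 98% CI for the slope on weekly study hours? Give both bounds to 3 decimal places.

(3.270, 5.632)

df = n − k − 1 = 291 − 3 − 1 = 287.
t* = t_{0.01, 287} = 2.339411.
Margin = t* × SE = 2.339411 × 0.505 = 1.18140.
CI: 4.451 ± 1.18140 → (3.270, 5.632).
With 98% confidence, each one-unit increase in weekly study hours is associated with a change of between 3.270 and 5.632 points in final exam score, holding the other predictors fixed.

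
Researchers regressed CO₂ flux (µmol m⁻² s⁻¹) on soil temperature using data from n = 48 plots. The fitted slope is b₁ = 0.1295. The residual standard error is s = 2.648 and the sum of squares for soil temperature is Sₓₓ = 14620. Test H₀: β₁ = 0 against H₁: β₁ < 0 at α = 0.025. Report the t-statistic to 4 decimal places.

t = 5.9132

SE(b₁) = s/√Sₓₓ = 2.648/√14620 = 0.0219.
t = 0.1295 / 0.0219 = 5.9132.
df = n − 2 = 46.
One-sided p ≈ 1.0000, which is ≥ 0.025, so fail to reject H₀.
The data do not give significant evidence that the true slope on soil temperature is negative.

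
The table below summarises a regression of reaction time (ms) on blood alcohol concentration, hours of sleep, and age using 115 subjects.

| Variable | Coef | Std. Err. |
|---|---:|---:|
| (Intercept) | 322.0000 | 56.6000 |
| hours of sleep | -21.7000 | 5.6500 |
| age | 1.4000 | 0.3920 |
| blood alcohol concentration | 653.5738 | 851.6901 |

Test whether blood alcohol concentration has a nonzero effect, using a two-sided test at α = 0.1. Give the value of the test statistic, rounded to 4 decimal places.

t = 0.7674

Read off: b = 653.5738, SE = 851.6901 for blood alcohol concentration.
H₀: β₁ = 0 vs H₁: β₁ ≠ 0.
t = 653.5738 / 851.6901 = 0.7674.
df = n − k − 1 = 115 − 3 − 1 = 111.
Two-sided p ≈ 0.4445, which is ≥ 0.1, so fail to reject H₀.
The data do not give significant evidence of an association between blood alcohol concentration and reaction time, after adjusting for the other predictors.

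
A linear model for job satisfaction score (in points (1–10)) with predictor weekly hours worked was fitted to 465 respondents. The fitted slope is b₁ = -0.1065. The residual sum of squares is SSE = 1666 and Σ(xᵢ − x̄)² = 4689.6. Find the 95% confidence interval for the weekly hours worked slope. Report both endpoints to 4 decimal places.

(-0.1609, -0.0521)

MSE = SSE/(n − 2) = 1666/463 = 3.59827.
SE(b₁) = √(MSE/Sₓₓ) = √(3.59827/4689.6) = 0.0277.
df = n − 2 = 463.
t* = t_{0.025, 463} = 1.965101.
Margin = t* × SE = 1.965101 × 0.0277 = 0.054433.
CI: -0.1065 ± 0.054433 → (-0.1609, -0.0521).
With 95% confidence, each one-unit increase in weekly hours worked is associated with a change of between -0.1609 and -0.0521 points (1–10) in job satisfaction score.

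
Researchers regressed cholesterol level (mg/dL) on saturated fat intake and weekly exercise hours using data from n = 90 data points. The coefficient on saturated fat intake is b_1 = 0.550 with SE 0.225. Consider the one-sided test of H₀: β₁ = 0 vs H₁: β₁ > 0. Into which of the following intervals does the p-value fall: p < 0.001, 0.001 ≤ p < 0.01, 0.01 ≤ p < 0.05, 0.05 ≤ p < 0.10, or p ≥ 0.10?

0.001 ≤ p < 0.01

t = 0.550 / 0.225 = 2.444.
df = n − k − 1 = 90 − 2 − 1 = 87.
One-sided p = P(T_{87} > t) ≈ 0.0083.
So 0.001 ≤ p < 0.01.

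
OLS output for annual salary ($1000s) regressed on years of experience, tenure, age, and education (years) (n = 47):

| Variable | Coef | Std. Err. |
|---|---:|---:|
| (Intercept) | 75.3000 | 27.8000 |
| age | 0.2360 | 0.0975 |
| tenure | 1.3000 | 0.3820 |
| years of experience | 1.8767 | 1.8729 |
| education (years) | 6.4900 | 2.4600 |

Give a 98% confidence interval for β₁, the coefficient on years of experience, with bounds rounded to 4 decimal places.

Read off: b = 1.8767, SE = 1.8729 for years of experience.
df = n − k − 1 = 47 − 4 − 1 = 42.
t* = t_{0.01, 42} = 2.41847.
Margin = t* × SE = 2.41847 × 1.8729 = 4.529553.
CI: 1.8767 ± 4.529553 → (-2.6529, 6.4063).

(-2.6529, 6.4063)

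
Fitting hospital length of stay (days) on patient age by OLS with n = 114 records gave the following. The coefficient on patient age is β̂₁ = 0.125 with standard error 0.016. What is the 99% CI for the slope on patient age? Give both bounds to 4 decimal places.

(0.0831, 0.1669)

df = n − 2 = 114 − 2 = 112.
t* = t_{0.005, 112} = 2.62044.
Margin = t* × SE = 2.62044 × 0.016 = 0.041927.
CI: 0.125 ± 0.041927 → (0.0831, 0.1669).
With 99% confidence, each one-unit increase in patient age is associated with a change of between 0.0831 and 0.1669 days in hospital length of stay.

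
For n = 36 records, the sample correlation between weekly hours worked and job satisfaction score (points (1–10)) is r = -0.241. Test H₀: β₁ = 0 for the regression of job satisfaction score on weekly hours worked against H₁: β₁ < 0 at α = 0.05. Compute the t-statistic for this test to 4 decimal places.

t = r·√(n − 2)/√(1 − r²) = -0.241·√34/√0.941919 = -1.4479.
df = n − 2 = 34.
One-sided p ≈ 0.0784, which is ≥ 0.05, so fail to reject H₀.
The data do not give significant evidence of a linear association between weekly hours worked and job satisfaction score.

t = -1.4479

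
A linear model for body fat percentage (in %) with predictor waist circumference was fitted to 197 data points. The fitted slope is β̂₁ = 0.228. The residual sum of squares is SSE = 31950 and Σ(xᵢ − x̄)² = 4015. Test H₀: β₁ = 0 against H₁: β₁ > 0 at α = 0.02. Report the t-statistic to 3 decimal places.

MSE = SSE/(n − 2) = 31950/195 = 163.846.
SE(β̂₁) = √(MSE/Sₓₓ) = √(163.846/4015) = 0.202011.
t = 0.228 / 0.202011 = 1.129.
df = n − 2 = 195.
One-sided p ≈ 0.1302, which is ≥ 0.02, so fail to reject H₀.
The data do not give significant evidence that the true slope on waist circumference is positive.

t = 1.129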